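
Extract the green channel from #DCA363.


Color: #DCA363
R = DC = 220
G = A3 = 163
B = 63 = 99
Green = 163


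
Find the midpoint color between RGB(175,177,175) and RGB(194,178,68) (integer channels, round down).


Midpoint: each channel = ⌊(C₁+C₂)/2⌋
R: ⌊(175+194)/2⌋ = 184
G: ⌊(177+178)/2⌋ = 177
B: ⌊(175+68)/2⌋ = 121
= RGB(184, 177, 121)


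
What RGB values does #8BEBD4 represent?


8B → 139 (R)
EB → 235 (G)
D4 → 212 (B)
= RGB(139, 235, 212)


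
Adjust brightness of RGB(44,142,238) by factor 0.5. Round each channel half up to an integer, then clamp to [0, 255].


Multiply each channel by 0.5, round half up, clamp to [0, 255]
R: 44×0.5 = 22
G: 142×0.5 = 71
B: 238×0.5 = 119
= RGB(22, 71, 119)


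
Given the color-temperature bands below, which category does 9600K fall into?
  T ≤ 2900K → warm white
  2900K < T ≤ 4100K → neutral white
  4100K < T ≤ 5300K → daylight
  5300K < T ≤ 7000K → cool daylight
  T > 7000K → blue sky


Temperature: 9600K
9600K > 7000K → blue sky
Classification: blue sky


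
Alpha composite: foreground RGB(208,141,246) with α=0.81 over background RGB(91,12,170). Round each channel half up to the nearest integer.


C = α×F + (1-α)×B, with 1-α = 0.19
R: 0.81×208 + 0.19×91 = 168.48 + 17.29 = 185.77 → 186
G: 0.81×141 + 0.19×12 = 114.21 + 2.28 = 116.49 → 116
B: 0.81×246 + 0.19×170 = 199.26 + 32.30 = 231.56 → 232
= RGB(186, 116, 232)


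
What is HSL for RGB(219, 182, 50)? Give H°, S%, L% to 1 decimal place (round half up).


Normalize: R'=219/255≈0.8588, G'=182/255≈0.7137, B'=50/255≈0.1961
Max=219/255, Min=50/255, Δ=Max-Min=169/255
L = (Max+Min)/2 = (219+50)/510 = 269/510 = 0.52745… → L = 52.7%
L > 0.5 → S = Δ/(2-Max-Min) = 169/(510-219-50) = 169/241 = 0.70124… → S = 70.1%
(the 1/255 factors cancel in S and H, so raw channel differences can be used)
Max is R' → H = 60 × (((G-B)/Δ) mod 6) = 60 × (((182-50)/169) mod 6)
  132/169 = 0.7810…
  H = 60 × 0.7810… = 46.863…° → H = 46.9°
= HSL(46.9°, 70.1%, 52.7%)


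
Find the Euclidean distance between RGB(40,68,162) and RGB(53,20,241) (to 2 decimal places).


d = √[(R₁-R₂)² + (G₁-G₂)² + (B₁-B₂)²]
d = √[(40-53)² + (68-20)² + (162-241)²]
d = √[169 + 2304 + 6241]
d = √8714
d ≈ 93.35


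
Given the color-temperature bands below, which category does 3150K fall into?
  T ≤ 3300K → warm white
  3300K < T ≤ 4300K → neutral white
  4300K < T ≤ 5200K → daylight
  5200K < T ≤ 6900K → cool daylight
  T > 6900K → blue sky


Temperature: 3150K
3150K ≤ 3300K → warm white
Classification: warm white


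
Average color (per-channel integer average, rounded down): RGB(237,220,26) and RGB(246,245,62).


Midpoint: each channel = ⌊(C₁+C₂)/2⌋
R: ⌊(237+246)/2⌋ = 241
G: ⌊(220+245)/2⌋ = 232
B: ⌊(26+62)/2⌋ = 44
= RGB(241, 232, 44)


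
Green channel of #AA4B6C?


Color: #AA4B6C
R = AA = 170
G = 4B = 75
B = 6C = 108
Green = 75


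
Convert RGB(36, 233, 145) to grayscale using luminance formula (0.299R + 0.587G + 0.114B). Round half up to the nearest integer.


Gray = 0.299×R + 0.587×G + 0.114×B
Gray = 0.299×36 + 0.587×233 + 0.114×145
Gray = 10.764 + 136.771 + 16.530
Gray = 164.065 → round half up → 164
Gray = 164


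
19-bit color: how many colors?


Colors = 2^bits = 2^19
= 524,288 colors


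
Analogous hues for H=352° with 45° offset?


Base hue: 352°
Left analog: (352 - 45) mod 360 = 307°
Right analog: (352 + 45) mod 360 = 37°
Analogous hues = 307° and 37°


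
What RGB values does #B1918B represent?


B1 → 177 (R)
91 → 145 (G)
8B → 139 (B)
= RGB(177, 145, 139)


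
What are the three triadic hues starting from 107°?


Triadic: equally spaced at 120° intervals
H1 = 107°
H2 = (107 + 120) mod 360 = 227°
H3 = (107 + 240) mod 360 = 347°
Triadic = 107°, 227°, 347°


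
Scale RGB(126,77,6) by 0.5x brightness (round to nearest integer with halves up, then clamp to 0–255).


Multiply each channel by 0.5, round half up, clamp to [0, 255]
R: 126×0.5 = 63
G: 77×0.5 = 38.5 → round → 39
B: 6×0.5 = 3
= RGB(63, 39, 3)


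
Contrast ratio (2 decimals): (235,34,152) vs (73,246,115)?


Linearize each sRGB channel c=v/255: c/12.92 if c ≤ 0.04045 else ((c+0.055)/1.055)^2.4
L = 0.2126×R_lin + 0.7152×G_lin + 0.0722×B_lin
Color 1 (235,34,152):
  R=235: 235/255≈0.9216 > 0.04045 → ((0.9216+0.055)/1.055)^2.4 ≈ 0.83077
  G=34: 34/255≈0.1333 > 0.04045 → ((0.1333+0.055)/1.055)^2.4 ≈ 0.01600
  B=152: 152/255≈0.5961 > 0.04045 → ((0.5961+0.055)/1.055)^2.4 ≈ 0.31399
  L1 = 0.2126×0.83077 + 0.7152×0.01600 + 0.0722×0.31399 ≈ 0.21073
Color 2 (73,246,115):
  R=73: 73/255≈0.2863 > 0.04045 → ((0.2863+0.055)/1.055)^2.4 ≈ 0.06663
  G=246: 246/255≈0.9647 > 0.04045 → ((0.9647+0.055)/1.055)^2.4 ≈ 0.92158
  B=115: 115/255≈0.4510 > 0.04045 → ((0.4510+0.055)/1.055)^2.4 ≈ 0.17144
  L2 = 0.2126×0.06663 + 0.7152×0.92158 + 0.0722×0.17144 ≈ 0.68566
Lighter = 0.68566, Darker = 0.21073
Ratio = (L_lighter + 0.05) / (L_darker + 0.05)
Ratio = (0.68566 + 0.05) / (0.21073 + 0.05) = 0.73566 / 0.26073 ≈ 2.8215
Ratio ≈ 2.82:1


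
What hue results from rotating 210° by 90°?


New hue = (H + rotation) mod 360
New hue = (210 + 90) mod 360
= 300 mod 360
= 300°


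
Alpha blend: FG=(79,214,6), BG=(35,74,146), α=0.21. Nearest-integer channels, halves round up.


C = α×F + (1-α)×B, with 1-α = 0.79
R: 0.21×79 + 0.79×35 = 16.59 + 27.65 = 44.24 → 44
G: 0.21×214 + 0.79×74 = 44.94 + 58.46 = 103.40 → 103
B: 0.21×6 + 0.79×146 = 1.26 + 115.34 = 116.60 → 117
= RGB(44, 103, 117)


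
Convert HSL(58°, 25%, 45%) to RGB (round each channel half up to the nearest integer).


H=58°, S=0.25, L=0.45
C = (1-|2L-1|)×S = (1-|-0.10|)×0.25 = 0.225
H' = H/60 = 58/60 ≈ 0.9667; X = C×(1-|H' mod 2 - 1|) = 0.2175
m = L - C/2 = 0.45 - 0.1125 = 0.3375
Sector ⌊H'⌋ = 0 → (R',G',B') = (0.225, 0.2175, 0.0)
RGB = ((R'+m)×255, (G'+m)×255, (B'+m)×255) = (143.4375, 141.525, 86.0625)
Round half up → RGB(143, 142, 86)


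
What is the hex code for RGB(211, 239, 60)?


R = 211 → D3 (hex)
G = 239 → EF (hex)
B = 60 → 3C (hex)
Hex = #D3EF3C


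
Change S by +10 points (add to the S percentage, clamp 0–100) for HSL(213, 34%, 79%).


Original S = 34%
Adjustment = +10 percentage points
New S = 34 + (10) = 44
Clamp to [0, 100] → 44
= HSL(213°, 44%, 79%)


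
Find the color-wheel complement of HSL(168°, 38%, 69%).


Complement = opposite side of color wheel = hue + 180°
H' = (168 + 180) mod 360 = 348°
S and L unchanged.
= HSL(348°, 38%, 69%)


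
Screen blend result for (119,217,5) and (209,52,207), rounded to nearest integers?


Screen: C = 255 - (255-A)×(255-B)/255, rounded to nearest integer
R: 255 - (255-119)×(255-209)/255 = 255 - 6256/255 ≈ 255 - 24.533 = 230.467 → 230
G: 255 - (255-217)×(255-52)/255 = 255 - 7714/255 ≈ 255 - 30.251 = 224.749 → 225
B: 255 - (255-5)×(255-207)/255 = 255 - 12000/255 ≈ 255 - 47.059 = 207.941 → 208
= RGB(230, 225, 208)


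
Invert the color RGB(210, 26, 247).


Invert: (255-R, 255-G, 255-B)
R: 255-210 = 45
G: 255-26 = 229
B: 255-247 = 8
= RGB(45, 229, 8)


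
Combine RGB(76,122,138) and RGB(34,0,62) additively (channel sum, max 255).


Additive: each channel = min(255, C₁+C₂)
R: 76+34 = 110 → 110
G: 122+0 = 122 → 122
B: 138+62 = 200 → 200
= RGB(110, 122, 200)


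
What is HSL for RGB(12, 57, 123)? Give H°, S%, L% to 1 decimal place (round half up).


Normalize: R'=12/255≈0.0471, G'=57/255≈0.2235, B'=123/255≈0.4824
Max=123/255, Min=12/255, Δ=Max-Min=111/255
L = (Max+Min)/2 = (123+12)/510 = 135/510 = 0.26470… → L = 26.5%
L ≤ 0.5 → S = Δ/(Max+Min) = 111/(123+12) = 111/135 = 0.82222… → S = 82.2%
(the 1/255 factors cancel in S and H, so raw channel differences can be used)
Max is B' → H = 60 × ((R-G)/Δ + 4) = 60 × ((12-57)/111 + 4)
  -45/111 + 4 = -0.4054… + 4 = 3.5945…
  H = 60 × 3.5945… = 215.675…° → H = 215.7°
= HSL(215.7°, 82.2%, 26.5%)


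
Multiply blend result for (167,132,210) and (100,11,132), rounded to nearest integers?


Multiply: C = A×B/255, rounded to nearest integer
R: 167×100/255 = 16700/255 ≈ 65.490 → 65
G: 132×11/255 = 1452/255 ≈ 5.694 → 6
B: 210×132/255 = 27720/255 ≈ 108.706 → 109
= RGB(65, 6, 109)


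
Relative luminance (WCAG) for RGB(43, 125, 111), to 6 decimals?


Linearize each channel (sRGB transfer function): c = v/255; c_lin = c/12.92 if c ≤ 0.04045, else ((c+0.055)/1.055)^2.4
  R: 43/255 ≈ 0.168627 > 0.04045 → ((0.168627+0.055)/1.055)^2.4 ≈ 0.024158
  G: 125/255 ≈ 0.490196 > 0.04045 → ((0.490196+0.055)/1.055)^2.4 ≈ 0.205079
  B: 111/255 ≈ 0.435294 > 0.04045 → ((0.435294+0.055)/1.055)^2.4 ≈ 0.158961
R_lin = 0.024158, G_lin = 0.205079, B_lin = 0.158961
L = 0.2126×R + 0.7152×G + 0.0722×B
L = 0.2126×0.024158 + 0.7152×0.205079 + 0.0722×0.158961
L ≈ 0.163285


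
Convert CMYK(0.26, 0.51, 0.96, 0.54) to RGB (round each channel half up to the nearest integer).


R = 255 × (1-C) × (1-K) = 255 × 0.74 × 0.46 = 86.802 → 87
G = 255 × (1-M) × (1-K) = 255 × 0.49 × 0.46 = 57.477 → 57
B = 255 × (1-Y) × (1-K) = 255 × 0.04 × 0.46 = 4.692 → 5
= RGB(87, 57, 5)


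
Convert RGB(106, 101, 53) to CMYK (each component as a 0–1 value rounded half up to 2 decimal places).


R'=106/255≈0.4157, G'=101/255≈0.3961, B'=53/255≈0.2078
K = 1 - max(R',G',B') = 1 - 106/255 = 149/255 = 0.58431… → 0.58
(1-R'-K)/(1-K) simplifies to (max-R)/max with max = 106:
C = (106-106)/106 = 0/106 = 0 → 0.00
M = (106-101)/106 = 5/106 = 0.04716… → 0.05
Y = (106-53)/106 = 53/106 = 0.5 → 0.50
= CMYK(0.00, 0.05, 0.50, 0.58)


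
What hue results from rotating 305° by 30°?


New hue = (H + rotation) mod 360
New hue = (305 + 30) mod 360
= 335 mod 360
= 335°


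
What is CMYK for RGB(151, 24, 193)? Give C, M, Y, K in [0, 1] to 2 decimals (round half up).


R'=151/255≈0.5922, G'=24/255≈0.0941, B'=193/255≈0.7569
K = 1 - max(R',G',B') = 1 - 193/255 = 62/255 = 0.24313… → 0.24
(1-R'-K)/(1-K) simplifies to (max-R)/max with max = 193:
C = (193-151)/193 = 42/193 = 0.21761… → 0.22
M = (193-24)/193 = 169/193 = 0.87564… → 0.88
Y = (193-193)/193 = 0/193 = 0 → 0.00
= CMYK(0.22, 0.88, 0.00, 0.24)


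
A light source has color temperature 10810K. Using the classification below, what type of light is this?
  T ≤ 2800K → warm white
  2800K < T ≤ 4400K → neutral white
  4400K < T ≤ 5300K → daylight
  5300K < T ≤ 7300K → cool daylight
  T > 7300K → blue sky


Temperature: 10810K
10810K > 7300K → blue sky
Classification: blue sky


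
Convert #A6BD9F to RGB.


A6 → 166 (R)
BD → 189 (G)
9F → 159 (B)
= RGB(166, 189, 159)


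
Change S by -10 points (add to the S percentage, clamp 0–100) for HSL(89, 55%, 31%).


Original S = 55%
Adjustment = -10 percentage points
New S = 55 + (-10) = 45
Clamp to [0, 100] → 45
= HSL(89°, 45%, 31%)


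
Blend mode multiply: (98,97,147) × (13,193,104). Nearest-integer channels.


Multiply: C = A×B/255, rounded to nearest integer
R: 98×13/255 = 1274/255 ≈ 4.996 → 5
G: 97×193/255 = 18721/255 ≈ 73.416 → 73
B: 147×104/255 = 15288/255 ≈ 59.953 → 60
= RGB(5, 73, 60)


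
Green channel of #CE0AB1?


Color: #CE0AB1
R = CE = 206
G = 0A = 10
B = B1 = 177
Green = 10


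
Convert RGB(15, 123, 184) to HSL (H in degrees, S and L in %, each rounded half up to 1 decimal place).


Normalize: R'=15/255≈0.0588, G'=123/255≈0.4824, B'=184/255≈0.7216
Max=184/255, Min=15/255, Δ=Max-Min=169/255
L = (Max+Min)/2 = (184+15)/510 = 199/510 = 0.39019… → L = 39.0%
L ≤ 0.5 → S = Δ/(Max+Min) = 169/(184+15) = 169/199 = 0.84924… → S = 84.9%
(the 1/255 factors cancel in S and H, so raw channel differences can be used)
Max is B' → H = 60 × ((R-G)/Δ + 4) = 60 × ((15-123)/169 + 4)
  -108/169 + 4 = -0.6390… + 4 = 3.3609…
  H = 60 × 3.3609… = 201.656…° → H = 201.7°
= HSL(201.7°, 84.9%, 39.0%)


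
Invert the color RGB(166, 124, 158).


Invert: (255-R, 255-G, 255-B)
R: 255-166 = 89
G: 255-124 = 131
B: 255-158 = 97
= RGB(89, 131, 97)


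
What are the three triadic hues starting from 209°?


Triadic: equally spaced at 120° intervals
H1 = 209°
H2 = (209 + 120) mod 360 = 329°
H3 = (209 + 240) mod 360 = 89°
Triadic = 209°, 329°, 89°


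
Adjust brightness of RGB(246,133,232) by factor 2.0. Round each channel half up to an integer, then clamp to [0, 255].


Multiply each channel by 2.0, round half up, clamp to [0, 255]
R: 246×2.0 = 492 → clamp → 255
G: 133×2.0 = 266 → clamp → 255
B: 232×2.0 = 464 → clamp → 255
= RGB(255, 255, 255)


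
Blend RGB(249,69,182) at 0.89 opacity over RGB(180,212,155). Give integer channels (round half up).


C = α×F + (1-α)×B, with 1-α = 0.11
R: 0.89×249 + 0.11×180 = 221.61 + 19.80 = 241.41 → 241
G: 0.89×69 + 0.11×212 = 61.41 + 23.32 = 84.73 → 85
B: 0.89×182 + 0.11×155 = 161.98 + 17.05 = 179.03 → 179
= RGB(241, 85, 179)


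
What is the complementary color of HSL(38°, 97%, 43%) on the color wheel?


Complement = opposite side of color wheel = hue + 180°
H' = (38 + 180) mod 360 = 218°
S and L unchanged.
= HSL(218°, 97%, 43%)


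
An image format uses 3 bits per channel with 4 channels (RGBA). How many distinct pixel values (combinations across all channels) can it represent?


Total bits = 3 bits/channel × 4 channels = 12 bits
Distinct pixel values = 2^12
= 4,096 pixel values


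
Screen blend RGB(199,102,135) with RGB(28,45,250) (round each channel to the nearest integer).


Screen: C = 255 - (255-A)×(255-B)/255, rounded to nearest integer
R: 255 - (255-199)×(255-28)/255 = 255 - 12712/255 ≈ 255 - 49.851 = 205.149 → 205
G: 255 - (255-102)×(255-45)/255 = 255 - 32130/255 ≈ 255 - 126.000 = 129.000 → 129
B: 255 - (255-135)×(255-250)/255 = 255 - 600/255 ≈ 255 - 2.353 = 252.647 → 253
= RGB(205, 129, 253)


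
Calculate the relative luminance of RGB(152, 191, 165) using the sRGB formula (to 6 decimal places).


Linearize each channel (sRGB transfer function): c = v/255; c_lin = c/12.92 if c ≤ 0.04045, else ((c+0.055)/1.055)^2.4
  R: 152/255 ≈ 0.596078 > 0.04045 → ((0.596078+0.055)/1.055)^2.4 ≈ 0.313989
  G: 191/255 ≈ 0.749020 > 0.04045 → ((0.749020+0.055)/1.055)^2.4 ≈ 0.520996
  B: 165/255 ≈ 0.647059 > 0.04045 → ((0.647059+0.055)/1.055)^2.4 ≈ 0.376262
R_lin = 0.313989, G_lin = 0.520996, B_lin = 0.376262
L = 0.2126×R + 0.7152×G + 0.0722×B
L = 0.2126×0.313989 + 0.7152×0.520996 + 0.0722×0.376262
L ≈ 0.466536


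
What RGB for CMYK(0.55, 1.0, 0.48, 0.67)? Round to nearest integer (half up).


R = 255 × (1-C) × (1-K) = 255 × 0.45 × 0.33 = 37.8675 → 38
G = 255 × (1-M) × (1-K) = 255 × 0.00 × 0.33 = 0
B = 255 × (1-Y) × (1-K) = 255 × 0.52 × 0.33 = 43.758 → 44
= RGB(38, 0, 44)


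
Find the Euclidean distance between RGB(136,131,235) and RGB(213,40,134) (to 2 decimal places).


d = √[(R₁-R₂)² + (G₁-G₂)² + (B₁-B₂)²]
d = √[(136-213)² + (131-40)² + (235-134)²]
d = √[5929 + 8281 + 10201]
d = √24411
d ≈ 156.24


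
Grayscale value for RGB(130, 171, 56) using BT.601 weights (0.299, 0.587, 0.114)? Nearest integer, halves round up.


Gray = 0.299×R + 0.587×G + 0.114×B
Gray = 0.299×130 + 0.587×171 + 0.114×56
Gray = 38.870 + 100.377 + 6.384
Gray = 145.631 → round half up → 146
Gray = 146


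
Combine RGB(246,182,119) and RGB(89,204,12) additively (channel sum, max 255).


Additive: each channel = min(255, C₁+C₂)
R: 246+89 = 335 → 255
G: 182+204 = 386 → 255
B: 119+12 = 131 → 131
= RGB(255, 255, 131)


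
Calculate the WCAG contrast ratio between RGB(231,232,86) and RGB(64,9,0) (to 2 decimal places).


Linearize each sRGB channel c=v/255: c/12.92 if c ≤ 0.04045 else ((c+0.055)/1.055)^2.4
L = 0.2126×R_lin + 0.7152×G_lin + 0.0722×B_lin
Color 1 (231,232,86):
  R=231: 231/255≈0.9059 > 0.04045 → ((0.9059+0.055)/1.055)^2.4 ≈ 0.79910
  G=232: 232/255≈0.9098 > 0.04045 → ((0.9098+0.055)/1.055)^2.4 ≈ 0.80695
  B=86: 86/255≈0.3373 > 0.04045 → ((0.3373+0.055)/1.055)^2.4 ≈ 0.09306
  L1 = 0.2126×0.79910 + 0.7152×0.80695 + 0.0722×0.09306 ≈ 0.75374
Color 2 (64,9,0):
  R=64: 64/255≈0.2510 > 0.04045 → ((0.2510+0.055)/1.055)^2.4 ≈ 0.05127
  G=9: 9/255≈0.0353 ≤ 0.04045 → 0.0353/12.92 ≈ 0.00273
  B=0: 0/255≈0.0000 ≤ 0.04045 → 0.0000/12.92 ≈ 0.00000
  L2 = 0.2126×0.05127 + 0.7152×0.00273 + 0.0722×0.00000 ≈ 0.01285
Lighter = 0.75374, Darker = 0.01285
Ratio = (L_lighter + 0.05) / (L_darker + 0.05)
Ratio = (0.75374 + 0.05) / (0.01285 + 0.05) = 0.80374 / 0.06285 ≈ 12.7875
Ratio ≈ 12.79:1


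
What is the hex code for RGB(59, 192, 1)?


R = 59 → 3B (hex)
G = 192 → C0 (hex)
B = 1 → 01 (hex)
Hex = #3BC001


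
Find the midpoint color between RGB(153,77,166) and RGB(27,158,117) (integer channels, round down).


Midpoint: each channel = ⌊(C₁+C₂)/2⌋
R: ⌊(153+27)/2⌋ = 90
G: ⌊(77+158)/2⌋ = 117
B: ⌊(166+117)/2⌋ = 141
= RGB(90, 117, 141)


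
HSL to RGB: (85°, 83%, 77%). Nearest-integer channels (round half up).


H=85°, S=0.83, L=0.77
C = (1-|2L-1|)×S = (1-|0.54|)×0.83 = 0.3818
H' = H/60 = 85/60 ≈ 1.4167; X = C×(1-|H' mod 2 - 1|) ≈ 0.2227
m = L - C/2 = 0.77 - 0.1909 = 0.5791
Sector ⌊H'⌋ = 1 → (R',G',B') = (≈0.2227, 0.3818, 0.0)
RGB = ((R'+m)×255, (G'+m)×255, (B'+m)×255) = (204.46325, 245.0295, 147.6705)
Round half up → RGB(204, 245, 148)


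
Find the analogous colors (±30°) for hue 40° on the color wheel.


Base hue: 40°
Left analog: (40 - 30) mod 360 = 10°
Right analog: (40 + 30) mod 360 = 70°
Analogous hues = 10° and 70°


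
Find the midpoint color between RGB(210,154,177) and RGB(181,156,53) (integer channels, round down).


Midpoint: each channel = ⌊(C₁+C₂)/2⌋
R: ⌊(210+181)/2⌋ = 195
G: ⌊(154+156)/2⌋ = 155
B: ⌊(177+53)/2⌋ = 115
= RGB(195, 155, 115)


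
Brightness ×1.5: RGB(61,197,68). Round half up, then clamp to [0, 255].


Multiply each channel by 1.5, round half up, clamp to [0, 255]
R: 61×1.5 = 91.5 → round → 92
G: 197×1.5 = 295.5 → round → 296 → clamp → 255
B: 68×1.5 = 102
= RGB(92, 255, 102)


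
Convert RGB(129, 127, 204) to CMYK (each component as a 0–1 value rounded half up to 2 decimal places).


R'=129/255≈0.5059, G'=127/255≈0.4980, B'=204/255≈0.8000
K = 1 - max(R',G',B') = 1 - 204/255 = 51/255 = 0.2 → 0.20
(1-R'-K)/(1-K) simplifies to (max-R)/max with max = 204:
C = (204-129)/204 = 75/204 = 0.36764… → 0.37
M = (204-127)/204 = 77/204 = 0.37745… → 0.38
Y = (204-204)/204 = 0/204 = 0 → 0.00
= CMYK(0.37, 0.38, 0.00, 0.20)


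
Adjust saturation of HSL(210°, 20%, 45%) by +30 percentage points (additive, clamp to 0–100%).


Original S = 20%
Adjustment = +30 percentage points
New S = 20 + (30) = 50
Clamp to [0, 100] → 50
= HSL(210°, 50%, 45%)


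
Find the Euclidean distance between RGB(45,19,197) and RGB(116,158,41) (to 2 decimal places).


d = √[(R₁-R₂)² + (G₁-G₂)² + (B₁-B₂)²]
d = √[(45-116)² + (19-158)² + (197-41)²]
d = √[5041 + 19321 + 24336]
d = √48698
d ≈ 220.68


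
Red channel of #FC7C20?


Color: #FC7C20
R = FC = 252
G = 7C = 124
B = 20 = 32
Red = 252


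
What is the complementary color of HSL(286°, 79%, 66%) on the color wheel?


Complement = opposite side of color wheel = hue + 180°
H' = (286 + 180) mod 360 = 106°
S and L unchanged.
= HSL(106°, 79%, 66%)


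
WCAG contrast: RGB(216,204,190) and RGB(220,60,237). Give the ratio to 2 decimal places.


Linearize each sRGB channel c=v/255: c/12.92 if c ≤ 0.04045 else ((c+0.055)/1.055)^2.4
L = 0.2126×R_lin + 0.7152×G_lin + 0.0722×B_lin
Color 1 (216,204,190):
  R=216: 216/255≈0.8471 > 0.04045 → ((0.8471+0.055)/1.055)^2.4 ≈ 0.68669
  G=204: 204/255≈0.8000 > 0.04045 → ((0.8000+0.055)/1.055)^2.4 ≈ 0.60383
  B=190: 190/255≈0.7451 > 0.04045 → ((0.7451+0.055)/1.055)^2.4 ≈ 0.51492
  L1 = 0.2126×0.68669 + 0.7152×0.60383 + 0.0722×0.51492 ≈ 0.61502
Color 2 (220,60,237):
  R=220: 220/255≈0.8627 > 0.04045 → ((0.8627+0.055)/1.055)^2.4 ≈ 0.71569
  G=60: 60/255≈0.2353 > 0.04045 → ((0.2353+0.055)/1.055)^2.4 ≈ 0.04519
  B=237: 237/255≈0.9294 > 0.04045 → ((0.9294+0.055)/1.055)^2.4 ≈ 0.84687
  L2 = 0.2126×0.71569 + 0.7152×0.04519 + 0.0722×0.84687 ≈ 0.24562
Lighter = 0.61502, Darker = 0.24562
Ratio = (L_lighter + 0.05) / (L_darker + 0.05)
Ratio = (0.61502 + 0.05) / (0.24562 + 0.05) = 0.66502 / 0.29562 ≈ 2.2496
Ratio ≈ 2.25:1


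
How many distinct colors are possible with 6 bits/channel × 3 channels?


Total bits = 6 bits/channel × 3 channels = 18 bits
Distinct colors = 2^18
= 262,144 colors


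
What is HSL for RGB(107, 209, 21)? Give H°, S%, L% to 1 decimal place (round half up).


Normalize: R'=107/255≈0.4196, G'=209/255≈0.8196, B'=21/255≈0.0824
Max=209/255, Min=21/255, Δ=Max-Min=188/255
L = (Max+Min)/2 = (209+21)/510 = 230/510 = 0.45098… → L = 45.1%
L ≤ 0.5 → S = Δ/(Max+Min) = 188/(209+21) = 188/230 = 0.81739… → S = 81.7%
(the 1/255 factors cancel in S and H, so raw channel differences can be used)
Max is G' → H = 60 × ((B-R)/Δ + 2) = 60 × ((21-107)/188 + 2)
  -86/188 + 2 = -0.4574… + 2 = 1.5425…
  H = 60 × 1.5425… = 92.553…° → H = 92.6°
= HSL(92.6°, 81.7%, 45.1%)


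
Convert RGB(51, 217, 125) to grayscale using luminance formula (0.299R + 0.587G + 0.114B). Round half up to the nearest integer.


Gray = 0.299×R + 0.587×G + 0.114×B
Gray = 0.299×51 + 0.587×217 + 0.114×125
Gray = 15.249 + 127.379 + 14.250
Gray = 156.878 → round half up → 157
Gray = 157


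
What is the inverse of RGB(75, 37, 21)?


Invert: (255-R, 255-G, 255-B)
R: 255-75 = 180
G: 255-37 = 218
B: 255-21 = 234
= RGB(180, 218, 234)


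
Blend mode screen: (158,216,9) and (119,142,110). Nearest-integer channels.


Screen: C = 255 - (255-A)×(255-B)/255, rounded to nearest integer
R: 255 - (255-158)×(255-119)/255 = 255 - 13192/255 ≈ 255 - 51.733 = 203.267 → 203
G: 255 - (255-216)×(255-142)/255 = 255 - 4407/255 ≈ 255 - 17.282 = 237.718 → 238
B: 255 - (255-9)×(255-110)/255 = 255 - 35670/255 ≈ 255 - 139.882 = 115.118 → 115
= RGB(203, 238, 115)


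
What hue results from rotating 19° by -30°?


New hue = (H + rotation) mod 360
New hue = (19 -30) mod 360
= -11 mod 360
= 349°


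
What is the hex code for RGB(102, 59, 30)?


R = 102 → 66 (hex)
G = 59 → 3B (hex)
B = 30 → 1E (hex)
Hex = #663B1E


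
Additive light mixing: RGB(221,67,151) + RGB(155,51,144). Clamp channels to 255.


Additive: each channel = min(255, C₁+C₂)
R: 221+155 = 376 → 255
G: 67+51 = 118 → 118
B: 151+144 = 295 → 255
= RGB(255, 118, 255)


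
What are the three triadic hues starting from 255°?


Triadic: equally spaced at 120° intervals
H1 = 255°
H2 = (255 + 120) mod 360 = 15°
H3 = (255 + 240) mod 360 = 135°
Triadic = 255°, 15°, 135°


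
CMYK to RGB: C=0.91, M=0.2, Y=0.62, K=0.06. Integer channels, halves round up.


R = 255 × (1-C) × (1-K) = 255 × 0.09 × 0.94 = 21.573 → 22
G = 255 × (1-M) × (1-K) = 255 × 0.80 × 0.94 = 191.76 → 192
B = 255 × (1-Y) × (1-K) = 255 × 0.38 × 0.94 = 91.086 → 91
= RGB(22, 192, 91)


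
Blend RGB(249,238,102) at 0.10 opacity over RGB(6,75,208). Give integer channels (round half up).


C = α×F + (1-α)×B, with 1-α = 0.90
R: 0.10×249 + 0.90×6 = 24.90 + 5.40 = 30.30 → 30
G: 0.10×238 + 0.90×75 = 23.80 + 67.50 = 91.30 → 91
B: 0.10×102 + 0.90×208 = 10.20 + 187.20 = 197.40 → 197
= RGB(30, 91, 197)


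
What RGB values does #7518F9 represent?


75 → 117 (R)
18 → 24 (G)
F9 → 249 (B)
= RGB(117, 24, 249)


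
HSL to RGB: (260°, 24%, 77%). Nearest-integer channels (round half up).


H=260°, S=0.24, L=0.77
C = (1-|2L-1|)×S = (1-|0.54|)×0.24 = 0.1104
H' = H/60 = 260/60 ≈ 4.3333; X = C×(1-|H' mod 2 - 1|) = 0.0368
m = L - C/2 = 0.77 - 0.0552 = 0.7148
Sector ⌊H'⌋ = 4 → (R',G',B') = (0.0368, 0.0, 0.1104)
RGB = ((R'+m)×255, (G'+m)×255, (B'+m)×255) = (191.658, 182.274, 210.426)
Round half up → RGB(192, 182, 210)


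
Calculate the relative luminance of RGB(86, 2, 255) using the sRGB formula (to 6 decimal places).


Linearize each channel (sRGB transfer function): c = v/255; c_lin = c/12.92 if c ≤ 0.04045, else ((c+0.055)/1.055)^2.4
  R: 86/255 ≈ 0.337255 > 0.04045 → ((0.337255+0.055)/1.055)^2.4 ≈ 0.093059
  G: 2/255 ≈ 0.007843 ≤ 0.04045 → 0.007843/12.92 ≈ 0.000607
  B: 255/255 ≈ 1.000000 > 0.04045 → ((1.000000+0.055)/1.055)^2.4 ≈ 1.000000
R_lin = 0.093059, G_lin = 0.000607, B_lin = 1.000000
L = 0.2126×R + 0.7152×G + 0.0722×B
L = 0.2126×0.093059 + 0.7152×0.000607 + 0.0722×1.000000
L ≈ 0.092419


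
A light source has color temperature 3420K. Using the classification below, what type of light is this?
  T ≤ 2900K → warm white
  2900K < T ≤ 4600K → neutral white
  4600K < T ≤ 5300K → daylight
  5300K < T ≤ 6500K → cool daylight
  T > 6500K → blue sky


Temperature: 3420K
2900K < 3420K ≤ 4600K → neutral white
Classification: neutral white


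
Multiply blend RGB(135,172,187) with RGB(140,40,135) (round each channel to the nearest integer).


Multiply: C = A×B/255, rounded to nearest integer
R: 135×140/255 = 18900/255 ≈ 74.118 → 74
G: 172×40/255 = 6880/255 ≈ 26.980 → 27
B: 187×135/255 = 25245/255 ≈ 99.000 → 99
= RGB(74, 27, 99)


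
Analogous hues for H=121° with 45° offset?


Base hue: 121°
Left analog: (121 - 45) mod 360 = 76°
Right analog: (121 + 45) mod 360 = 166°
Analogous hues = 76° and 166°


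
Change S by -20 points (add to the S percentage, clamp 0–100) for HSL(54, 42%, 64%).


Original S = 42%
Adjustment = -20 percentage points
New S = 42 + (-20) = 22
Clamp to [0, 100] → 22
= HSL(54°, 22%, 64%)


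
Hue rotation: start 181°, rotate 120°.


New hue = (H + rotation) mod 360
New hue = (181 + 120) mod 360
= 301 mod 360
= 301°


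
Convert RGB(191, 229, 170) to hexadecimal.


R = 191 → BF (hex)
G = 229 → E5 (hex)
B = 170 → AA (hex)
Hex = #BFE5AA


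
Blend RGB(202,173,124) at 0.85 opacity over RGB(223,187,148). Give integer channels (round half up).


C = α×F + (1-α)×B, with 1-α = 0.15
R: 0.85×202 + 0.15×223 = 171.70 + 33.45 = 205.15 → 205
G: 0.85×173 + 0.15×187 = 147.05 + 28.05 = 175.10 → 175
B: 0.85×124 + 0.15×148 = 105.40 + 22.20 = 127.60 → 128
= RGB(205, 175, 128)


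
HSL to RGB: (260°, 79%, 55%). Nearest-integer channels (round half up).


H=260°, S=0.79, L=0.55
C = (1-|2L-1|)×S = (1-|0.10|)×0.79 = 0.711
H' = H/60 = 260/60 ≈ 4.3333; X = C×(1-|H' mod 2 - 1|) = 0.237
m = L - C/2 = 0.55 - 0.3555 = 0.1945
Sector ⌊H'⌋ = 4 → (R',G',B') = (0.237, 0.0, 0.711)
RGB = ((R'+m)×255, (G'+m)×255, (B'+m)×255) = (110.0325, 49.5975, 230.9025)
Round half up → RGB(110, 50, 231)


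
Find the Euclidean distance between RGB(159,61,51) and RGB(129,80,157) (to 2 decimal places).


d = √[(R₁-R₂)² + (G₁-G₂)² + (B₁-B₂)²]
d = √[(159-129)² + (61-80)² + (51-157)²]
d = √[900 + 361 + 11236]
d = √12497
d ≈ 111.79


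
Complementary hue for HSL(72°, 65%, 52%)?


Complement = opposite side of color wheel = hue + 180°
H' = (72 + 180) mod 360 = 252°
S and L unchanged.
= HSL(252°, 65%, 52%)


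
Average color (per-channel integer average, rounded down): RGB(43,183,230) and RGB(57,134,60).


Midpoint: each channel = ⌊(C₁+C₂)/2⌋
R: ⌊(43+57)/2⌋ = 50
G: ⌊(183+134)/2⌋ = 158
B: ⌊(230+60)/2⌋ = 145
= RGB(50, 158, 145)


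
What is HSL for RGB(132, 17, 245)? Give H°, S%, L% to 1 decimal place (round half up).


Normalize: R'=132/255≈0.5176, G'=17/255≈0.0667, B'=245/255≈0.9608
Max=245/255, Min=17/255, Δ=Max-Min=228/255
L = (Max+Min)/2 = (245+17)/510 = 262/510 = 0.51372… → L = 51.4%
L > 0.5 → S = Δ/(2-Max-Min) = 228/(510-245-17) = 228/248 = 0.91935… → S = 91.9%
(the 1/255 factors cancel in S and H, so raw channel differences can be used)
Max is B' → H = 60 × ((R-G)/Δ + 4) = 60 × ((132-17)/228 + 4)
  115/228 + 4 = 0.5043… + 4 = 4.5043…
  H = 60 × 4.5043… = 270.263…° → H = 270.3°
= HSL(270.3°, 91.9%, 51.4%)


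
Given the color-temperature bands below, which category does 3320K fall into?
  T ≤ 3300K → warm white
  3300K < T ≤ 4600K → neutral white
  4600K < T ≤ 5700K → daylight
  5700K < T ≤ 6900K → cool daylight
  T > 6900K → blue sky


Temperature: 3320K
3300K < 3320K ≤ 4600K → neutral white
Classification: neutral white


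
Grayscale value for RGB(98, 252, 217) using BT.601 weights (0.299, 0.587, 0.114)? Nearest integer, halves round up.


Gray = 0.299×R + 0.587×G + 0.114×B
Gray = 0.299×98 + 0.587×252 + 0.114×217
Gray = 29.302 + 147.924 + 24.738
Gray = 201.964 → round half up → 202
Gray = 202


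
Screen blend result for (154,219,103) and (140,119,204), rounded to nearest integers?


Screen: C = 255 - (255-A)×(255-B)/255, rounded to nearest integer
R: 255 - (255-154)×(255-140)/255 = 255 - 11615/255 ≈ 255 - 45.549 = 209.451 → 209
G: 255 - (255-219)×(255-119)/255 = 255 - 4896/255 ≈ 255 - 19.200 = 235.800 → 236
B: 255 - (255-103)×(255-204)/255 = 255 - 7752/255 ≈ 255 - 30.400 = 224.600 → 225
= RGB(209, 236, 225)


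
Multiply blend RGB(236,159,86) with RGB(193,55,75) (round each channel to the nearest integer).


Multiply: C = A×B/255, rounded to nearest integer
R: 236×193/255 = 45548/255 ≈ 178.620 → 179
G: 159×55/255 = 8745/255 ≈ 34.294 → 34
B: 86×75/255 = 6450/255 ≈ 25.294 → 25
= RGB(179, 34, 25)


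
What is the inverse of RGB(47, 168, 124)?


Invert: (255-R, 255-G, 255-B)
R: 255-47 = 208
G: 255-168 = 87
B: 255-124 = 131
= RGB(208, 87, 131)


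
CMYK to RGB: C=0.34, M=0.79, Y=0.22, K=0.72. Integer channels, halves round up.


R = 255 × (1-C) × (1-K) = 255 × 0.66 × 0.28 = 47.124 → 47
G = 255 × (1-M) × (1-K) = 255 × 0.21 × 0.28 = 14.994 → 15
B = 255 × (1-Y) × (1-K) = 255 × 0.78 × 0.28 = 55.692 → 56
= RGB(47, 15, 56)


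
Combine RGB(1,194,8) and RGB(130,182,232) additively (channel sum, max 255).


Additive: each channel = min(255, C₁+C₂)
R: 1+130 = 131 → 131
G: 194+182 = 376 → 255
B: 8+232 = 240 → 240
= RGB(131, 255, 240)


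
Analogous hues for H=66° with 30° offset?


Base hue: 66°
Left analog: (66 - 30) mod 360 = 36°
Right analog: (66 + 30) mod 360 = 96°
Analogous hues = 36° and 96°


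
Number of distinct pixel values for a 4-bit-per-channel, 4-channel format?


Total bits = 4 bits/channel × 4 channels = 16 bits
Distinct pixel values = 2^16
= 65,536 pixel values


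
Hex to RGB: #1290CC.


12 → 18 (R)
90 → 144 (G)
CC → 204 (B)
= RGB(18, 144, 204)


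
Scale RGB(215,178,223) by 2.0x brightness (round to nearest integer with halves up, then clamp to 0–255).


Multiply each channel by 2.0, round half up, clamp to [0, 255]
R: 215×2.0 = 430 → clamp → 255
G: 178×2.0 = 356 → clamp → 255
B: 223×2.0 = 446 → clamp → 255
= RGB(255, 255, 255)


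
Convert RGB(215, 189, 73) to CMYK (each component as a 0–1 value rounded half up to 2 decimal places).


R'=215/255≈0.8431, G'=189/255≈0.7412, B'=73/255≈0.2863
K = 1 - max(R',G',B') = 1 - 215/255 = 40/255 = 0.15686… → 0.16
(1-R'-K)/(1-K) simplifies to (max-R)/max with max = 215:
C = (215-215)/215 = 0/215 = 0 → 0.00
M = (215-189)/215 = 26/215 = 0.12093… → 0.12
Y = (215-73)/215 = 142/215 = 0.66046… → 0.66
= CMYK(0.00, 0.12, 0.66, 0.16)


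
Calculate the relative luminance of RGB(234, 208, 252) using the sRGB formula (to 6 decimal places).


Linearize each channel (sRGB transfer function): c = v/255; c_lin = c/12.92 if c ≤ 0.04045, else ((c+0.055)/1.055)^2.4
  R: 234/255 ≈ 0.917647 > 0.04045 → ((0.917647+0.055)/1.055)^2.4 ≈ 0.822786
  G: 208/255 ≈ 0.815686 > 0.04045 → ((0.815686+0.055)/1.055)^2.4 ≈ 0.630757
  B: 252/255 ≈ 0.988235 > 0.04045 → ((0.988235+0.055)/1.055)^2.4 ≈ 0.973445
R_lin = 0.822786, G_lin = 0.630757, B_lin = 0.973445
L = 0.2126×R + 0.7152×G + 0.0722×B
L = 0.2126×0.822786 + 0.7152×0.630757 + 0.0722×0.973445
L ≈ 0.696325


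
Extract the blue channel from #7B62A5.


Color: #7B62A5
R = 7B = 123
G = 62 = 98
B = A5 = 165
Blue = 165


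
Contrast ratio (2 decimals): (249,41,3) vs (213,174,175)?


Linearize each sRGB channel c=v/255: c/12.92 if c ≤ 0.04045 else ((c+0.055)/1.055)^2.4
L = 0.2126×R_lin + 0.7152×G_lin + 0.0722×B_lin
Color 1 (249,41,3):
  R=249: 249/255≈0.9765 > 0.04045 → ((0.9765+0.055)/1.055)^2.4 ≈ 0.94731
  G=41: 41/255≈0.1608 > 0.04045 → ((0.1608+0.055)/1.055)^2.4 ≈ 0.02217
  B=3: 3/255≈0.0118 ≤ 0.04045 → 0.0118/12.92 ≈ 0.00091
  L1 = 0.2126×0.94731 + 0.7152×0.02217 + 0.0722×0.00091 ≈ 0.21732
Color 2 (213,174,175):
  R=213: 213/255≈0.8353 > 0.04045 → ((0.8353+0.055)/1.055)^2.4 ≈ 0.66539
  G=174: 174/255≈0.6824 > 0.04045 → ((0.6824+0.055)/1.055)^2.4 ≈ 0.42327
  B=175: 175/255≈0.6863 > 0.04045 → ((0.6863+0.055)/1.055)^2.4 ≈ 0.42869
  L2 = 0.2126×0.66539 + 0.7152×0.42327 + 0.0722×0.42869 ≈ 0.47513
Lighter = 0.47513, Darker = 0.21732
Ratio = (L_lighter + 0.05) / (L_darker + 0.05)
Ratio = (0.47513 + 0.05) / (0.21732 + 0.05) = 0.52513 / 0.26732 ≈ 1.9644
Ratio ≈ 1.96:1


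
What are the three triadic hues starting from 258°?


Triadic: equally spaced at 120° intervals
H1 = 258°
H2 = (258 + 120) mod 360 = 18°
H3 = (258 + 240) mod 360 = 138°
Triadic = 258°, 18°, 138°


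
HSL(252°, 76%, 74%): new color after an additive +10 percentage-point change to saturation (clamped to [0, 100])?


Original S = 76%
Adjustment = +10 percentage points
New S = 76 + (10) = 86
Clamp to [0, 100] → 86
= HSL(252°, 86%, 74%)


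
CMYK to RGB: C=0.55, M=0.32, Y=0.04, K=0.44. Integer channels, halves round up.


R = 255 × (1-C) × (1-K) = 255 × 0.45 × 0.56 = 64.26 → 64
G = 255 × (1-M) × (1-K) = 255 × 0.68 × 0.56 = 97.104 → 97
B = 255 × (1-Y) × (1-K) = 255 × 0.96 × 0.56 = 137.088 → 137
= RGB(64, 97, 137)


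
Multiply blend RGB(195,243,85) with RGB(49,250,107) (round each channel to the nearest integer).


Multiply: C = A×B/255, rounded to nearest integer
R: 195×49/255 = 9555/255 ≈ 37.471 → 37
G: 243×250/255 = 60750/255 ≈ 238.235 → 238
B: 85×107/255 = 9095/255 ≈ 35.667 → 36
= RGB(37, 238, 36)


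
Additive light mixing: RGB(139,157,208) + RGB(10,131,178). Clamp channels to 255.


Additive: each channel = min(255, C₁+C₂)
R: 139+10 = 149 → 149
G: 157+131 = 288 → 255
B: 208+178 = 386 → 255
= RGB(149, 255, 255)


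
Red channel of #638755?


Color: #638755
R = 63 = 99
G = 87 = 135
B = 55 = 85
Red = 99


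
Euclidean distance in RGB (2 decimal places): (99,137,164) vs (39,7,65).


d = √[(R₁-R₂)² + (G₁-G₂)² + (B₁-B₂)²]
d = √[(99-39)² + (137-7)² + (164-65)²]
d = √[3600 + 16900 + 9801]
d = √30301
d ≈ 174.07


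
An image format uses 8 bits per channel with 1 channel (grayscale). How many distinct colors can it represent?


Total bits = 8 bits/channel × 1 channels = 8 bits
Distinct colors = 2^8
= 256 colors


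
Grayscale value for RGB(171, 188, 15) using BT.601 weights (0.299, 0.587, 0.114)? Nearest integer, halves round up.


Gray = 0.299×R + 0.587×G + 0.114×B
Gray = 0.299×171 + 0.587×188 + 0.114×15
Gray = 51.129 + 110.356 + 1.710
Gray = 163.195 → round half up → 163
Gray = 163


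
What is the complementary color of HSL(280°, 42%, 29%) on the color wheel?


Complement = opposite side of color wheel = hue + 180°
H' = (280 + 180) mod 360 = 100°
S and L unchanged.
= HSL(100°, 42%, 29%)


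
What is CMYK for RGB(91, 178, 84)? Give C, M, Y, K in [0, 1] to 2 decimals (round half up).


R'=91/255≈0.3569, G'=178/255≈0.6980, B'=84/255≈0.3294
K = 1 - max(R',G',B') = 1 - 178/255 = 77/255 = 0.30196… → 0.30
(1-R'-K)/(1-K) simplifies to (max-R)/max with max = 178:
C = (178-91)/178 = 87/178 = 0.48876… → 0.49
M = (178-178)/178 = 0/178 = 0 → 0.00
Y = (178-84)/178 = 94/178 = 0.52808… → 0.53
= CMYK(0.49, 0.00, 0.53, 0.30)


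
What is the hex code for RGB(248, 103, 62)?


R = 248 → F8 (hex)
G = 103 → 67 (hex)
B = 62 → 3E (hex)
Hex = #F8673E


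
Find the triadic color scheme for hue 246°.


Triadic: equally spaced at 120° intervals
H1 = 246°
H2 = (246 + 120) mod 360 = 6°
H3 = (246 + 240) mod 360 = 126°
Triadic = 246°, 6°, 126°


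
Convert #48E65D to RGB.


48 → 72 (R)
E6 → 230 (G)
5D → 93 (B)
= RGB(72, 230, 93)


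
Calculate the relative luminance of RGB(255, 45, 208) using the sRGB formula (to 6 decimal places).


Linearize each channel (sRGB transfer function): c = v/255; c_lin = c/12.92 if c ≤ 0.04045, else ((c+0.055)/1.055)^2.4
  R: 255/255 ≈ 1.000000 > 0.04045 → ((1.000000+0.055)/1.055)^2.4 ≈ 1.000000
  G: 45/255 ≈ 0.176471 > 0.04045 → ((0.176471+0.055)/1.055)^2.4 ≈ 0.026241
  B: 208/255 ≈ 0.815686 > 0.04045 → ((0.815686+0.055)/1.055)^2.4 ≈ 0.630757
R_lin = 1.000000, G_lin = 0.026241, B_lin = 0.630757
L = 0.2126×R + 0.7152×G + 0.0722×B
L = 0.2126×1.000000 + 0.7152×0.026241 + 0.0722×0.630757
L ≈ 0.276908


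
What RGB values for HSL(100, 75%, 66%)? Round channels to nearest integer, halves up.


H=100°, S=0.75, L=0.66
C = (1-|2L-1|)×S = (1-|0.32|)×0.75 = 0.51
H' = H/60 = 100/60 ≈ 1.6667; X = C×(1-|H' mod 2 - 1|) = 0.17
m = L - C/2 = 0.66 - 0.255 = 0.405
Sector ⌊H'⌋ = 1 → (R',G',B') = (0.17, 0.51, 0.0)
RGB = ((R'+m)×255, (G'+m)×255, (B'+m)×255) = (146.625, 233.325, 103.275)
Round half up → RGB(147, 233, 103)


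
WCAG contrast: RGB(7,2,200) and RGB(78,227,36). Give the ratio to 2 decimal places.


Linearize each sRGB channel c=v/255: c/12.92 if c ≤ 0.04045 else ((c+0.055)/1.055)^2.4
L = 0.2126×R_lin + 0.7152×G_lin + 0.0722×B_lin
Color 1 (7,2,200):
  R=7: 7/255≈0.0275 ≤ 0.04045 → 0.0275/12.92 ≈ 0.00212
  G=2: 2/255≈0.0078 ≤ 0.04045 → 0.0078/12.92 ≈ 0.00061
  B=200: 200/255≈0.7843 > 0.04045 → ((0.7843+0.055)/1.055)^2.4 ≈ 0.57758
  L1 = 0.2126×0.00212 + 0.7152×0.00061 + 0.0722×0.57758 ≈ 0.04259
Color 2 (78,227,36):
  R=78: 78/255≈0.3059 > 0.04045 → ((0.3059+0.055)/1.055)^2.4 ≈ 0.07619
  G=227: 227/255≈0.8902 > 0.04045 → ((0.8902+0.055)/1.055)^2.4 ≈ 0.76815
  B=36: 36/255≈0.1412 > 0.04045 → ((0.1412+0.055)/1.055)^2.4 ≈ 0.01764
  L2 = 0.2126×0.07619 + 0.7152×0.76815 + 0.0722×0.01764 ≈ 0.56685
Lighter = 0.56685, Darker = 0.04259
Ratio = (L_lighter + 0.05) / (L_darker + 0.05)
Ratio = (0.56685 + 0.05) / (0.04259 + 0.05) = 0.61685 / 0.09259 ≈ 6.6624
Ratio ≈ 6.66:1


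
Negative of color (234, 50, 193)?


Invert: (255-R, 255-G, 255-B)
R: 255-234 = 21
G: 255-50 = 205
B: 255-193 = 62
= RGB(21, 205, 62)


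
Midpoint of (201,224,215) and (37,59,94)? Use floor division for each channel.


Midpoint: each channel = ⌊(C₁+C₂)/2⌋
R: ⌊(201+37)/2⌋ = 119
G: ⌊(224+59)/2⌋ = 141
B: ⌊(215+94)/2⌋ = 154
= RGB(119, 141, 154)


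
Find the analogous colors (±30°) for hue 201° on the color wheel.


Base hue: 201°
Left analog: (201 - 30) mod 360 = 171°
Right analog: (201 + 30) mod 360 = 231°
Analogous hues = 171° and 231°


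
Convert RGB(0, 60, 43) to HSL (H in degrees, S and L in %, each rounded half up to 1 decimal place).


Normalize: R'=0/255≈0.0000, G'=60/255≈0.2353, B'=43/255≈0.1686
Max=60/255, Min=0/255, Δ=Max-Min=60/255
L = (Max+Min)/2 = (60+0)/510 = 60/510 = 0.11764… → L = 11.8%
L ≤ 0.5 → S = Δ/(Max+Min) = 60/(60+0) = 60/60 = 1 → S = 100.0%
(the 1/255 factors cancel in S and H, so raw channel differences can be used)
Max is G' → H = 60 × ((B-R)/Δ + 2) = 60 × ((43-0)/60 + 2)
  43/60 + 2 = 0.7166… + 2 = 2.7166…
  H = 60 × 2.7166… = 163° → H = 163.0°
= HSL(163.0°, 100.0%, 11.8%)
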